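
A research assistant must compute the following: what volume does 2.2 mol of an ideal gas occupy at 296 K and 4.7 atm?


PV = nRT  (R = 0.08206 L·atm/(mol·K))
V = nRT/P = 2.2×0.08206×296/4.7
= 11.37 L

11.37 L


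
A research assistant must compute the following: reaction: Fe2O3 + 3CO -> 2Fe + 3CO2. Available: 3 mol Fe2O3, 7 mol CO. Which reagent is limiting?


Mole ratio available / coefficient:
  Fe2O3: 3/1 = 3.000
  CO: 7/3 = 2.333
Smaller ratio is limiting.

CO


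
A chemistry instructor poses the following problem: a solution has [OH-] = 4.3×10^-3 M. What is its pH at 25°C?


pOH = -log10([OH-]) = -log10(4.3×10^-3)
= 3 - log10(4.3) = 2.37
pH = 14 - pOH = 14 - 2.37 = 11.63

11.63


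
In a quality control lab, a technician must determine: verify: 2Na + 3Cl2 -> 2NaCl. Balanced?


Equation: 2Na + 3Cl2 -> 2NaCl
Check atoms: Cl: 6≠2, Na: 2=2
Not balanced

No, not balanced


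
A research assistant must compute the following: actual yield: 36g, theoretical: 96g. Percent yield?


% yield = actual/theoretical × 100
= 36/96 × 100
= 37.5%

37.5%


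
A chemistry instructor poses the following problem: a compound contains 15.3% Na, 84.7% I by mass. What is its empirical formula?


Assume 100 g sample. Moles of each element:
  Na: 15.3/22.99 = 0.666 mol
  I: 84.7/126.9 = 0.667 mol
Divide by smallest (0.666):
  Na: 0.666/0.666 = 1.0
  I: 0.667/0.666 = 1.0
Empirical formula: NaI

NaI


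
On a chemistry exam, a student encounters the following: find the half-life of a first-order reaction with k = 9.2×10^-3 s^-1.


t½ = ln2/k = 0.693147/(9.2×10^-3 s^-1)
= 75.34 s

75.34 s


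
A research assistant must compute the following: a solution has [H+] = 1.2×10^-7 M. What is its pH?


pH = -log10([H+]) = -log10(1.2×10^-7)
= 7 - log10(1.2)
= 7 - 0.08
= 6.92

6.92


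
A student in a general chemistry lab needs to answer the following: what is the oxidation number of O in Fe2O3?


O is usually -2
Oxidation number: -2

-2


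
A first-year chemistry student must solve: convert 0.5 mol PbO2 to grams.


M(PbO2) = 239.2 g/mol
mass = n × M = 0.5 × 239.2 = 119.60 g

119.60 g


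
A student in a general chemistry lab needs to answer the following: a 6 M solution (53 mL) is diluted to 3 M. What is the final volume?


C1V1 = C2V2
6 × 53 = 3 × V2
V2 = 318/3 = 106.0 mL

106.0 mL


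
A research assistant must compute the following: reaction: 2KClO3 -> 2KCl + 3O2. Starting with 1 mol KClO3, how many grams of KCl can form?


Mole ratio KCl:KClO3 = 2:2
n(KCl) = 1 × 2/2 = 1.000 mol
mass = 1.000 × 74.55 = 74.55 g

74.55 g


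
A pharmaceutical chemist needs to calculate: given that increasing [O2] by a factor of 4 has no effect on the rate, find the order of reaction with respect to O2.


rate ∝ [O2]^n
rate ∝ [O2]^0
Order in O2: 0

0


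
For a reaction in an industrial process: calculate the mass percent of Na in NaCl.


M(NaCl) = 1×22.99 + 1×35.45 = 58.44 g/mol
Mass of Na = 1 × 22.99 = 22.99 g/mol
% Na = 22.99/58.44 × 100 = 39.34%

39.34%


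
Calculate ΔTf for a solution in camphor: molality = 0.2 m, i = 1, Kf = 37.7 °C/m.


ΔTf = Kf × m × i
= 37.7 × 0.2 × 1
= 7.54 °C

7.54 °C


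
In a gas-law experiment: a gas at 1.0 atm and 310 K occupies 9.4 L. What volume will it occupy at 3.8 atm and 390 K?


P1V1/T1 = P2V2/T2
V2 = P1V1T2/(T1P2)
= 1.0×9.4×390/(310×3.8)
= 3.112 L

3.112 L


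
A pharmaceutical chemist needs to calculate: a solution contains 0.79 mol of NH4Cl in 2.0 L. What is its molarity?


M = n/V = 0.79/2.0 = 0.395 mol/L

0.395 M


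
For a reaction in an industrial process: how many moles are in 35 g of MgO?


M(MgO) = 40.31 g/mol
n = mass/M = 35/40.31 = 0.8683 mol

0.8683 mol


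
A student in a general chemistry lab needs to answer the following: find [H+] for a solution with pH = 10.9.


[H+] = 10^(-pH) = 10^(-10.9)
= 1.26×10^-11 M

1.26×10^-11 M


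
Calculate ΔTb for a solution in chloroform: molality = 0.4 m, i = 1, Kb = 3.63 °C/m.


ΔTb = Kb × m × i
= 3.63 × 0.4 × 1
= 1.452 °C

1.452 °C


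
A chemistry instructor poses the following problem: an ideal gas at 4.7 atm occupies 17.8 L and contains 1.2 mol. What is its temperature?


PV = nRT  (R = 0.08206 L·atm/(mol·K))
T = PV/(nR) = 4.7×17.8/(1.2×0.08206)
= 83.66/0.098472
= 849.58 K

849.58 K


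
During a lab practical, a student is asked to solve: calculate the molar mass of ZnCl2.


M(ZnCl2) = 1×65.38 + 2×35.45
= 65.38 + 70.9
= 136.28 g/mol

136.28 g/mol


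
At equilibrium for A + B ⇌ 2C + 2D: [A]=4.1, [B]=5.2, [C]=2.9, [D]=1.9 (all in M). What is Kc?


Kc = [C]^2[D]^2/([A][B])
= (2.9^2 × 1.9^2)/(4.1^1 × 5.2^1)
= 30.3601/21.32
= 1.424

1.424


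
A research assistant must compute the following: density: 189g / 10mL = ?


ρ = mass/volume
= 189/10
= 18.9 g/mL

18.9 g/mL


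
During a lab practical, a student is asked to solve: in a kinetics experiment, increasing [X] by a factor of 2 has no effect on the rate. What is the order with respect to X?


rate ∝ [X]^n
rate ∝ [X]^0
Order in X: 0

0


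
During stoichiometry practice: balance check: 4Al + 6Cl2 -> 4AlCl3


Equation: 4Al + 6Cl2 -> 4AlCl3
Check atoms: Al: 4=4, Cl: 12=12
Balanced

Yes, balanced


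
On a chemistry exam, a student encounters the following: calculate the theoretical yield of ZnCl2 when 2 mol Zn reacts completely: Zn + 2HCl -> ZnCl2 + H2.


Mole ratio ZnCl2:Zn = 1:1
n(ZnCl2) = 2 × 1/1 = 2.000 mol
mass = 2.000 × 136.28 = 272.56 g

272.56 g


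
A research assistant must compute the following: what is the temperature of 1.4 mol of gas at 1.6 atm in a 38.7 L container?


PV = nRT  (R = 0.08206 L·atm/(mol·K))
T = PV/(nR) = 1.6×38.7/(1.4×0.08206)
= 61.92/0.114884
= 538.98 K

538.98 K


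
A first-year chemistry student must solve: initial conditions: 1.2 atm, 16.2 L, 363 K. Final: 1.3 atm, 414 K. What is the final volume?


P1V1/T1 = P2V2/T2
V2 = P1V1T2/(T1P2)
= 1.2×16.2×414/(363×1.3)
= 17.055 L

17.055 L


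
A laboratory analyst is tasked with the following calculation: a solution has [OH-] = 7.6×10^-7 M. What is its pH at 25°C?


pOH = -log10([OH-]) = -log10(7.6×10^-7)
= 7 - log10(7.6) = 6.12
pH = 14 - pOH = 14 - 6.12 = 7.88

7.88


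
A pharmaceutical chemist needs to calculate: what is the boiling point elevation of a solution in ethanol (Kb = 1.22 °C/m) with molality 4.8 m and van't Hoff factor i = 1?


ΔTb = Kb × m × i
= 1.22 × 4.8 × 1
= 5.856 °C

5.856 °C


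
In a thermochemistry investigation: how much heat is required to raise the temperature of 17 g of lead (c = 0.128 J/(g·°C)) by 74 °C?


q = mcΔT = 17 × 0.128 × 74
= 161.02 J

161.02 J


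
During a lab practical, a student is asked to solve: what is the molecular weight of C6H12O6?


M(C6H12O6) = 6×12.01 + 12×1.008 + 6×16.0
= 72.06 + 12.1 + 96.0
= 180.16 g/mol

180.16 g/mol


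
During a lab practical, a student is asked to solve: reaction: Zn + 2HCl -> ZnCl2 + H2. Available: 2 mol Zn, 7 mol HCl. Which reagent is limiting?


Mole ratio available / coefficient:
  Zn: 2/1 = 2.000
  HCl: 7/2 = 3.500
Smaller ratio is limiting.

Zn


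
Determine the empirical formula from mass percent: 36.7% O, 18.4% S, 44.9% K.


Assume 100 g sample. Moles of each element:
  O: 36.7/16.0 = 2.294 mol
  S: 18.4/32.07 = 0.574 mol
  K: 44.9/39.1 = 1.148 mol
Divide by smallest (0.574):
  O: 2.294/0.574 = 4.0
  S: 0.574/0.574 = 1.0
  K: 1.148/0.574 = 2.0
Empirical formula: K2SO4

K2SO4


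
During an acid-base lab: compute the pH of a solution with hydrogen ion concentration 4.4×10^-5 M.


pH = -log10([H+]) = -log10(4.4×10^-5)
= 5 - log10(4.4)
= 5 - 0.64
= 4.36

4.36


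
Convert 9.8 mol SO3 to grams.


M(SO3) = 80.07 g/mol
mass = n × M = 9.8 × 80.07 = 784.69 g

784.69 g


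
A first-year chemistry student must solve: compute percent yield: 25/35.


% yield = actual/theoretical × 100
= 25/35 × 100
= 71.43%

71.43%


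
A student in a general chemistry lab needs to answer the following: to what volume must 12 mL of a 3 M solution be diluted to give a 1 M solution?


C1V1 = C2V2
3 × 12 = 1 × V2
V2 = 36/1 = 36.0 mL

36.0 mL


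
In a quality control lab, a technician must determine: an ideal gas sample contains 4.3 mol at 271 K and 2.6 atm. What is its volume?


PV = nRT  (R = 0.08206 L·atm/(mol·K))
V = nRT/P = 4.3×0.08206×271/2.6
= 36.779 L

36.779 L


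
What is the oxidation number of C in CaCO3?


(+2) + x + 3(-2) = 0, so x = +4
Oxidation number: +4

+4


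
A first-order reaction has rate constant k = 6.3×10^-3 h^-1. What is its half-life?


t½ = ln2/k = 0.693147/(6.3×10^-3 h^-1)
= 110.0 h

110.0 h


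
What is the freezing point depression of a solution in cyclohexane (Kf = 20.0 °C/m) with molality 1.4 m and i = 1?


ΔTf = Kf × m × i
= 20.0 × 1.4 × 1
= 28.0 °C

28.0 °C


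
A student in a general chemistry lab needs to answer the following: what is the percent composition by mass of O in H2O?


M(H2O) = 2×1.008 + 1×16.0 = 18.016 g/mol
Mass of O = 1 × 16.0 = 16.00 g/mol
% O = 16.00/18.016 × 100 = 88.81%

88.81%


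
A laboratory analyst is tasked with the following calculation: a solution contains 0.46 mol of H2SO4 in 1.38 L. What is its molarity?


M = n/V = 0.46/1.38 = 0.333 mol/L

0.333 M


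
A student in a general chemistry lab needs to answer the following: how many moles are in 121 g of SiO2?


M(SiO2) = 60.09 g/mol
n = mass/M = 121/60.09 = 2.0136 mol

2.0136 mol


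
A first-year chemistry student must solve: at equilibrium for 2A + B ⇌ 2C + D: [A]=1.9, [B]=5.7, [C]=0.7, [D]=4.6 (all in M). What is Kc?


Kc = [C]^2[D]/([A]^2[B])
= (0.7^2 × 4.6^1)/(1.9^2 × 5.7^1)
= 2.254/20.577
= 0.1095

0.1095


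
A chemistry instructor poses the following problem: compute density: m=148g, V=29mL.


ρ = mass/volume
= 148/29
= 5.103 g/mL

5.103 g/mL


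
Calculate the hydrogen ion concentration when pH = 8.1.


[H+] = 10^(-pH) = 10^(-8.1)
= 7.94×10^-9 M

7.94×10^-9 M


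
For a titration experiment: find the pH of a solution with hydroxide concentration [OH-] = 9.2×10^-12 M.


pOH = -log10([OH-]) = -log10(9.2×10^-12)
= 12 - log10(9.2) = 11.04
pH = 14 - pOH = 14 - 11.04 = 2.96

2.96


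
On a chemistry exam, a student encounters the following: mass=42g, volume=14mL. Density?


ρ = mass/volume
= 42/14
= 3.0 g/mL

3.0 g/mL


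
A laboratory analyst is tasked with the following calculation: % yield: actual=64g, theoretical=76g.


% yield = actual/theoretical × 100
= 64/76 × 100
= 84.21%

84.21%


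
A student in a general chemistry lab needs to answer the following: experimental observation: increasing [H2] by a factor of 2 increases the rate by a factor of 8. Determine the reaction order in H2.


rate ∝ [H2]^n
2^n = 8 → n = 3
Order in H2: 3

3


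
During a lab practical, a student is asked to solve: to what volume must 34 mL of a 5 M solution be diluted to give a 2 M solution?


C1V1 = C2V2
5 × 34 = 2 × V2
V2 = 170/2 = 85.0 mL

85.0 mL


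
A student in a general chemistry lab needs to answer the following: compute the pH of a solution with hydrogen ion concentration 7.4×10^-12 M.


pH = -log10([H+]) = -log10(7.4×10^-12)
= 12 - log10(7.4)
= 12 - 0.87
= 11.13

11.13


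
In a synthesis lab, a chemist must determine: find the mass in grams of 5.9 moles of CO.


M(CO) = 28.01 g/mol
mass = n × M = 5.9 × 28.01 = 165.26 g

165.26 g


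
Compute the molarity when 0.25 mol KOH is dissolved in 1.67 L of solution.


M = n/V = 0.25/1.67 = 0.150 mol/L

0.150 M


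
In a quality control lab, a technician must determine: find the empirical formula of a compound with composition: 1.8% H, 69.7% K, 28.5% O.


Assume 100 g sample. Moles of each element:
  H: 1.8/1.008 = 1.786 mol
  K: 69.7/39.1 = 1.783 mol
  O: 28.5/16.0 = 1.781 mol
Divide by smallest (1.781):
  H: 1.786/1.781 = 1.0
  K: 1.783/1.781 = 1.0
  O: 1.781/1.781 = 1.0
Empirical formula: KOH

KOH


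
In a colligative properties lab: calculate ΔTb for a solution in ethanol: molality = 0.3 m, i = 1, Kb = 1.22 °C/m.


ΔTb = Kb × m × i
= 1.22 × 0.3 × 1
= 0.366 °C

0.366 °C


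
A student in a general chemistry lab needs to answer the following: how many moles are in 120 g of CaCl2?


M(CaCl2) = 110.98 g/mol
n = mass/M = 120/110.98 = 1.0813 mol

1.0813 mol


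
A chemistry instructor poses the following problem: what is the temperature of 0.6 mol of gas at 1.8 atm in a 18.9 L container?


PV = nRT  (R = 0.08206 L·atm/(mol·K))
T = PV/(nR) = 1.8×18.9/(0.6×0.08206)
= 34.02/0.049236
= 690.96 K

690.96 K


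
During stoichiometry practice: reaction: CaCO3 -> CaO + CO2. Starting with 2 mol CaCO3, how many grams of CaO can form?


Mole ratio CaO:CaCO3 = 1:1
n(CaO) = 2 × 1/1 = 2.000 mol
mass = 2.000 × 56.08 = 112.16 g

112.16 g


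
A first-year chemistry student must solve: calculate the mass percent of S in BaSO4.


M(BaSO4) = 1×137.33 + 1×32.07 + 4×16.0 = 233.40 g/mol
Mass of S = 1 × 32.07 = 32.07 g/mol
% S = 32.07/233.40 × 100 = 13.74%

13.74%


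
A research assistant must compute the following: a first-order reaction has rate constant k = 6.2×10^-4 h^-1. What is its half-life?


t½ = ln2/k = 0.693147/(6.2×10^-4 h^-1)
= 1118 h

1118 h


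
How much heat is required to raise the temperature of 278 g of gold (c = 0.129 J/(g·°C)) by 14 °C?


q = mcΔT = 278 × 0.129 × 14
= 502.07 J

502.07 J


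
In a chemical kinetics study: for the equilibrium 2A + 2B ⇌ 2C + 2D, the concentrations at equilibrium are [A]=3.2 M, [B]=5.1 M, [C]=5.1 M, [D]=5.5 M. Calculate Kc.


Kc = [C]^2[D]^2/([A]^2[B]^2)
= (5.1^2 × 5.5^2)/(3.2^2 × 5.1^2)
= 786.8025/266.3424
= 2.954

2.954


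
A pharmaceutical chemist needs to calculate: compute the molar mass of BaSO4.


M(BaSO4) = 1×137.33 + 1×32.07 + 4×16.0
= 137.33 + 32.07 + 64.0
= 233.4 g/mol

233.4 g/mol


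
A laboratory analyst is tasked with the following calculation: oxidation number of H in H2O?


H is +1 with nonmetals
Oxidation number: +1

+1


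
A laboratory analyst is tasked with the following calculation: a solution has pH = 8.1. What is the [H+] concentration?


[H+] = 10^(-pH) = 10^(-8.1)
= 7.94×10^-9 M

7.94×10^-9 M


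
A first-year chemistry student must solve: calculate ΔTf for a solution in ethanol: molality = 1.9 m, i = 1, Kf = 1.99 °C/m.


ΔTf = Kf × m × i
= 1.99 × 1.9 × 1
= 3.781 °C

3.781 °C


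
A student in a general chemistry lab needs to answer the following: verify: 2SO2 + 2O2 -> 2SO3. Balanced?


Equation: 2SO2 + 2O2 -> 2SO3
Check atoms: O: 8≠6, S: 2=2
Not balanced

No, not balanced


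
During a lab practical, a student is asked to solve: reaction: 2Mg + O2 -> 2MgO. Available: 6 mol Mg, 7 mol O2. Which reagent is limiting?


Mole ratio available / coefficient:
  Mg: 6/2 = 3.000
  O2: 7/1 = 7.000
Smaller ratio is limiting.

Mg


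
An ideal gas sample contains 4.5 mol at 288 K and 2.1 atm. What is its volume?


PV = nRT  (R = 0.08206 L·atm/(mol·K))
V = nRT/P = 4.5×0.08206×288/2.1
= 50.643 L

50.643 L


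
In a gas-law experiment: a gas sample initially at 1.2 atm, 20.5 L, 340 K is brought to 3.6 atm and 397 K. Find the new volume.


P1V1/T1 = P2V2/T2
V2 = P1V1T2/(T1P2)
= 1.2×20.5×397/(340×3.6)
= 7.979 L

7.979 L


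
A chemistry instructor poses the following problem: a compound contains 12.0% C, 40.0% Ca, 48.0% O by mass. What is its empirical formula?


Assume 100 g sample. Moles of each element:
  C: 12.0/12.01 = 0.999 mol
  Ca: 40.0/40.08 = 0.998 mol
  O: 48.0/16.0 = 3.0 mol
Divide by smallest (0.998):
  C: 0.999/0.998 = 1.0
  Ca: 0.998/0.998 = 1.0
  O: 3.0/0.998 = 3.01
Empirical formula: CaCO3

CaCO3


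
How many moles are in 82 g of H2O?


M(H2O) = 18.02 g/mol
n = mass/M = 82/18.02 = 4.5505 mol

4.5505 mol


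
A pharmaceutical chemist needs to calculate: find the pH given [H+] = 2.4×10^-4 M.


pH = -log10([H+]) = -log10(2.4×10^-4)
= 4 - log10(2.4)
= 4 - 0.38
= 3.62

3.62


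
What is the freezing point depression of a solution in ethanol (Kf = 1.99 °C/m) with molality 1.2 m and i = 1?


ΔTf = Kf × m × i
= 1.99 × 1.2 × 1
= 2.388 °C

2.388 °C


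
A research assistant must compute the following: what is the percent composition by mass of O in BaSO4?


M(BaSO4) = 1×137.33 + 1×32.07 + 4×16.0 = 233.40 g/mol
Mass of O = 4 × 16.0 = 64.00 g/mol
% O = 64.00/233.40 × 100 = 27.42%

27.42%


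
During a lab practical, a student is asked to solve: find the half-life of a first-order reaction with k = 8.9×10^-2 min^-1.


t½ = ln2/k = 0.693147/(8.9×10^-2 min^-1)
= 7.788 min

7.788 min


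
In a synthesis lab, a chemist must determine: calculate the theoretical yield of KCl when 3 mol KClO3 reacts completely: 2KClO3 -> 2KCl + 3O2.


Mole ratio KCl:KClO3 = 2:2
n(KCl) = 3 × 2/2 = 3.000 mol
mass = 3.000 × 74.55 = 223.65 g

223.65 g


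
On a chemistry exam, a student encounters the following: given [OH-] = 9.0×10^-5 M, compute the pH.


pOH = -log10([OH-]) = -log10(9.0×10^-5)
= 5 - log10(9.0) = 4.05
pH = 14 - pOH = 14 - 4.05 = 9.95

9.95


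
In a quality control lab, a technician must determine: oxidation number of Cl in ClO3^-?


x + 3(-2) = -1, so x = +5
Oxidation number: +5

+5


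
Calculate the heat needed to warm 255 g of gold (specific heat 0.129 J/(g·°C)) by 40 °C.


q = mcΔT = 255 × 0.129 × 40
= 1315.80 J

1315.80 J


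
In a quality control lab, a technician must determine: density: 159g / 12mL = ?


ρ = mass/volume
= 159/12
= 13.25 g/mL

13.25 g/mL


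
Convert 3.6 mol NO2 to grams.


M(NO2) = 46.01 g/mol
mass = n × M = 3.6 × 46.01 = 165.64 g

165.64 g


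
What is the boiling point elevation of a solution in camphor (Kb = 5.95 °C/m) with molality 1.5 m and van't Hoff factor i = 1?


ΔTb = Kb × m × i
= 5.95 × 1.5 × 1
= 8.925 °C

8.925 °C


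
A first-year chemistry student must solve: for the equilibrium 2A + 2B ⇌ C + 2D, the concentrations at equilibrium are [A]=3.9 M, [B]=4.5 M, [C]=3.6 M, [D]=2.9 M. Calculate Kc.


Kc = [C][D]^2/([A]^2[B]^2)
= (3.6^1 × 2.9^2)/(3.9^2 × 4.5^2)
= 30.276/308.0025
= 0.09830

0.09830


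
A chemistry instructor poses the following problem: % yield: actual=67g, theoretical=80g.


% yield = actual/theoretical × 100
= 67/80 × 100
= 83.75%

83.75%


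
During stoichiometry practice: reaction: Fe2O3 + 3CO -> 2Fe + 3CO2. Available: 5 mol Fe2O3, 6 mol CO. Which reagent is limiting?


Mole ratio available / coefficient:
  Fe2O3: 5/1 = 5.000
  CO: 6/3 = 2.000
Smaller ratio is limiting.

CO


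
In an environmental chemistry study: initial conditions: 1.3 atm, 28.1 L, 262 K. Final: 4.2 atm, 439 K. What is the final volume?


P1V1/T1 = P2V2/T2
V2 = P1V1T2/(T1P2)
= 1.3×28.1×439/(262×4.2)
= 14.573 L

14.573 L


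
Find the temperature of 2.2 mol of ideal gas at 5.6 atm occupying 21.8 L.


PV = nRT  (R = 0.08206 L·atm/(mol·K))
T = PV/(nR) = 5.6×21.8/(2.2×0.08206)
= 122.08/0.180532
= 676.22 K

676.22 K


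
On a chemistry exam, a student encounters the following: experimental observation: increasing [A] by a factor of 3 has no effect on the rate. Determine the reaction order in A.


rate ∝ [A]^n
rate ∝ [A]^0
Order in A: 0

0


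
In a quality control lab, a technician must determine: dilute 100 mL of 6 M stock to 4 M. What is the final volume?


C1V1 = C2V2
6 × 100 = 4 × V2
V2 = 600/4 = 150.0 mL

150.0 mL


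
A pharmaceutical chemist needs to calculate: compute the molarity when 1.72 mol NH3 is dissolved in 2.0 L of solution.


M = n/V = 1.72/2.0 = 0.860 mol/L

0.860 M


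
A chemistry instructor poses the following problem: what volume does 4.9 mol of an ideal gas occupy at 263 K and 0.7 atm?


PV = nRT  (R = 0.08206 L·atm/(mol·K))
V = nRT/P = 4.9×0.08206×263/0.7
= 151.072 L

151.072 L


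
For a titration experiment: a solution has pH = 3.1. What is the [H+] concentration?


[H+] = 10^(-pH) = 10^(-3.1)
= 7.94×10^-4 M

7.94×10^-4 M


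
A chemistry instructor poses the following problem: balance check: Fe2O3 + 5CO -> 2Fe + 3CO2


Equation: Fe2O3 + 5CO -> 2Fe + 3CO2
Check atoms: C: 5≠3, Fe: 2=2, O: 8≠6
Not balanced

No, not balanced


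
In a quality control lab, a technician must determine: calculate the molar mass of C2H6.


M(C2H6) = 2×12.01 + 6×1.008
= 24.02 + 6.05
= 30.07 g/mol

30.07 g/mol


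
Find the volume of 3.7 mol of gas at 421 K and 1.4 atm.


PV = nRT  (R = 0.08206 L·atm/(mol·K))
V = nRT/P = 3.7×0.08206×421/1.4
= 91.303 L

91.303 L


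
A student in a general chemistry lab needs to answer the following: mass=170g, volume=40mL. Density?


ρ = mass/volume
= 170/40
= 4.25 g/mL

4.25 g/mL


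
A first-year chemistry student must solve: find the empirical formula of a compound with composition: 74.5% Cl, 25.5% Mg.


Assume 100 g sample. Moles of each element:
  Cl: 74.5/35.45 = 2.102 mol
  Mg: 25.5/24.31 = 1.049 mol
Divide by smallest (1.049):
  Cl: 2.102/1.049 = 2.0
  Mg: 1.049/1.049 = 1.0
Empirical formula: MgCl2

MgCl2


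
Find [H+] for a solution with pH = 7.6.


[H+] = 10^(-pH) = 10^(-7.6)
= 2.51×10^-8 M

2.51×10^-8 M


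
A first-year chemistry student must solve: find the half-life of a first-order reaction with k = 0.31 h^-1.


t½ = ln2/k = 0.693147/(0.31 h^-1)
= 2.236 h

2.236 h


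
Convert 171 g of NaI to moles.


M(NaI) = 149.89 g/mol
n = mass/M = 171/149.89 = 1.1408 mol

1.1408 mol


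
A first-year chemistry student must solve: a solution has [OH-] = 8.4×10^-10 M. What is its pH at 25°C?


pOH = -log10([OH-]) = -log10(8.4×10^-10)
= 10 - log10(8.4) = 9.08
pH = 14 - pOH = 14 - 9.08 = 4.92

4.92


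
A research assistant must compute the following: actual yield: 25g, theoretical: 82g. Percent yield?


% yield = actual/theoretical × 100
= 25/82 × 100
= 30.49%

30.49%


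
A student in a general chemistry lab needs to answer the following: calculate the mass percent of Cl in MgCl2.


M(MgCl2) = 1×24.31 + 2×35.45 = 95.21 g/mol
Mass of Cl = 2 × 35.45 = 70.90 g/mol
% Cl = 70.90/95.21 × 100 = 74.47%

74.47%


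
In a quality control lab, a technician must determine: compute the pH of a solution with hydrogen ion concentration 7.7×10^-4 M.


pH = -log10([H+]) = -log10(7.7×10^-4)
= 4 - log10(7.7)
= 4 - 0.89
= 3.11

3.11


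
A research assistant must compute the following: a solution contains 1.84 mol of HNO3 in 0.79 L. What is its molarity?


M = n/V = 1.84/0.79 = 2.329 mol/L

2.329 M


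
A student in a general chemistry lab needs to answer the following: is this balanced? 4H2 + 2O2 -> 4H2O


Equation: 4H2 + 2O2 -> 4H2O
Check atoms: H: 8=8, O: 4=4
Balanced

Yes, balanced


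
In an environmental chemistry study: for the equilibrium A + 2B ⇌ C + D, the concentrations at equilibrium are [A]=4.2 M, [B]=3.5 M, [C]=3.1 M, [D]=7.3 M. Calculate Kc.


Kc = [C][D]/([A][B]^2)
= (3.1^1 × 7.3^1)/(4.2^1 × 3.5^2)
= 22.63/51.45
= 0.4398

0.4398


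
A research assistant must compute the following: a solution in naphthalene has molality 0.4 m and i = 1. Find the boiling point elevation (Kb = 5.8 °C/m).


ΔTb = Kb × m × i
= 5.8 × 0.4 × 1
= 2.32 °C

2.32 °C


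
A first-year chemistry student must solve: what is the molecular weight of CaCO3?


M(CaCO3) = 1×40.08 + 1×12.01 + 3×16.0
= 40.08 + 12.01 + 48.0
= 100.09 g/mol

100.09 g/mol


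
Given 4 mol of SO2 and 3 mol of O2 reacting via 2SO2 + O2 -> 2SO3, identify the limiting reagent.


Mole ratio available / coefficient:
  SO2: 4/2 = 2.000
  O2: 3/1 = 3.000
Smaller ratio is limiting.

SO2


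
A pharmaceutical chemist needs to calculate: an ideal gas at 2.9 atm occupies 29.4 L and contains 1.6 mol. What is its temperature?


PV = nRT  (R = 0.08206 L·atm/(mol·K))
T = PV/(nR) = 2.9×29.4/(1.6×0.08206)
= 85.26/0.131296
= 649.37 K

649.37 K


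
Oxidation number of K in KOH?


Group 1 metal: +1
Oxidation number: +1

+1


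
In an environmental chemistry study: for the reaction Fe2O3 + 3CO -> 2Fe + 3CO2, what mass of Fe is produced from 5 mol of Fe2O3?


Mole ratio Fe:Fe2O3 = 2:1
n(Fe) = 5 × 2/1 = 10.000 mol
mass = 10.000 × 55.85 = 558.5 g

558.5 g


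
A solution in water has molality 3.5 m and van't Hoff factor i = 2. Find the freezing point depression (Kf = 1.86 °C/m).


ΔTf = Kf × m × i
= 1.86 × 3.5 × 2
= 13.02 °C

13.02 °C


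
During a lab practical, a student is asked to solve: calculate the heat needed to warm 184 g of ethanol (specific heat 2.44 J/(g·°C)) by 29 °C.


q = mcΔT = 184 × 2.44 × 29
= 13019.84 J

13019.84 J


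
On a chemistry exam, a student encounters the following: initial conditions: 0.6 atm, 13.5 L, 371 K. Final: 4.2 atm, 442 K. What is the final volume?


P1V1/T1 = P2V2/T2
V2 = P1V1T2/(T1P2)
= 0.6×13.5×442/(371×4.2)
= 2.298 L

2.298 L


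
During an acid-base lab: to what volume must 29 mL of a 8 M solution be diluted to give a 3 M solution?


C1V1 = C2V2
8 × 29 = 3 × V2
V2 = 232/3 = 77.33 mL

77.33 mL


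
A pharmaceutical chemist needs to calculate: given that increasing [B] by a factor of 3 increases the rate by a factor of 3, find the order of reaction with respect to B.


rate ∝ [B]^n
3^n = 3 → n = 1
Order in B: 1

1


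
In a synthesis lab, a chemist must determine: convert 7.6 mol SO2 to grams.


M(SO2) = 64.07 g/mol
mass = n × M = 7.6 × 64.07 = 486.93 g

486.93 g


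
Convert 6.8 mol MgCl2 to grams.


M(MgCl2) = 95.21 g/mol
mass = n × M = 6.8 × 95.21 = 647.43 g

647.43 g


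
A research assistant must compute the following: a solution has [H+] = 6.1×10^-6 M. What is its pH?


pH = -log10([H+]) = -log10(6.1×10^-6)
= 6 - log10(6.1)
= 6 - 0.79
= 5.21

5.21


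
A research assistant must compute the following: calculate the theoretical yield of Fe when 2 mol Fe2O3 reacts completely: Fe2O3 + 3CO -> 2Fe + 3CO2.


Mole ratio Fe:Fe2O3 = 2:1
n(Fe) = 2 × 2/1 = 4.000 mol
mass = 4.000 × 55.85 = 223.4 g

223.4 g


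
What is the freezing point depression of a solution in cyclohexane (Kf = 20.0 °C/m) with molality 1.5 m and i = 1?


ΔTf = Kf × m × i
= 20.0 × 1.5 × 1
= 30.0 °C

30.0 °C


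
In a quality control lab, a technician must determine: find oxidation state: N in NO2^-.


x + 2(-2) = -1, so x = +3
Oxidation number: +3

+3


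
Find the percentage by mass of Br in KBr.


M(KBr) = 1×39.1 + 1×79.9 = 119.00 g/mol
Mass of Br = 1 × 79.9 = 79.90 g/mol
% Br = 79.90/119.00 × 100 = 67.14%

67.14%


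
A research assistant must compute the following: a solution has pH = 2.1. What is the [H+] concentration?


[H+] = 10^(-pH) = 10^(-2.1)
= 7.94×10^-3 M

7.94×10^-3 M


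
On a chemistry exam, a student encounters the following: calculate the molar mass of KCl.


M(KCl) = 1×39.1 + 1×35.45
= 39.1 + 35.45
= 74.55 g/mol

74.55 g/mol


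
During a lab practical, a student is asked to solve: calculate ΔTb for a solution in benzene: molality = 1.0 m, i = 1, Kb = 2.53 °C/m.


ΔTb = Kb × m × i
= 2.53 × 1.0 × 1
= 2.53 °C

2.53 °C


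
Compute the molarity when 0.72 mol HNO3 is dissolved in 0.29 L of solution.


M = n/V = 0.72/0.29 = 2.483 mol/L

2.483 M


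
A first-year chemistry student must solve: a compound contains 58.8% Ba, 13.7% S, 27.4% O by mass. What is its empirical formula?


Assume 100 g sample. Moles of each element:
  Ba: 58.8/137.33 = 0.428 mol
  S: 13.7/32.07 = 0.427 mol
  O: 27.4/16.0 = 1.712 mol
Divide by smallest (0.427):
  Ba: 0.428/0.427 = 1.0
  S: 0.427/0.427 = 1.0
  O: 1.712/0.427 = 4.01
Empirical formula: BaSO4

BaSO4


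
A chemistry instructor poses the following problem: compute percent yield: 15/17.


% yield = actual/theoretical × 100
= 15/17 × 100
= 88.24%

88.24%


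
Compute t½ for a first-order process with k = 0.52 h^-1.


t½ = ln2/k = 0.693147/(0.52 h^-1)
= 1.333 h

1.333 h


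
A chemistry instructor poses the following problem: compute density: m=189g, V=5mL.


ρ = mass/volume
= 189/5
= 37.8 g/mL

37.8 g/mL


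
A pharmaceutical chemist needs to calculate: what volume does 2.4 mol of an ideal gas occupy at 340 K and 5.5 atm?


PV = nRT  (R = 0.08206 L·atm/(mol·K))
V = nRT/P = 2.4×0.08206×340/5.5
= 12.175 L

12.175 L


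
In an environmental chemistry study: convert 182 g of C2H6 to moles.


M(C2H6) = 30.07 g/mol
n = mass/M = 182/30.07 = 6.0525 mol

6.0525 mol


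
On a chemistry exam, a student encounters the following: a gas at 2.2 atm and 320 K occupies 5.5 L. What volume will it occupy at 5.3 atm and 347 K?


P1V1/T1 = P2V2/T2
V2 = P1V1T2/(T1P2)
= 2.2×5.5×347/(320×5.3)
= 2.476 L

2.476 L


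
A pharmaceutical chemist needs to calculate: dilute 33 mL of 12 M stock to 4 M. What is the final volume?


C1V1 = C2V2
12 × 33 = 4 × V2
V2 = 396/4 = 99.0 mL

99.0 mL


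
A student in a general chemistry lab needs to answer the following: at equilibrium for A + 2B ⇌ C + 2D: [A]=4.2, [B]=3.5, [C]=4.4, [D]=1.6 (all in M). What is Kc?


Kc = [C][D]^2/([A][B]^2)
= (4.4^1 × 1.6^2)/(4.2^1 × 3.5^2)
= 11.264/51.45
= 0.2189

0.2189


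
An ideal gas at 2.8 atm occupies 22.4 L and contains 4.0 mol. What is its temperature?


PV = nRT  (R = 0.08206 L·atm/(mol·K))
T = PV/(nR) = 2.8×22.4/(4.0×0.08206)
= 62.72/0.328240
= 191.08 K

191.08 K


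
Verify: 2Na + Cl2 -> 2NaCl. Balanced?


Equation: 2Na + Cl2 -> 2NaCl
Check atoms: Cl: 2=2, Na: 2=2
Balanced

Yes, balanced


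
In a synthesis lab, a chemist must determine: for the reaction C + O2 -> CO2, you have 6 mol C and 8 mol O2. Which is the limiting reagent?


Mole ratio available / coefficient:
  C: 6/1 = 6.000
  O2: 8/1 = 8.000
Smaller ratio is limiting.

C


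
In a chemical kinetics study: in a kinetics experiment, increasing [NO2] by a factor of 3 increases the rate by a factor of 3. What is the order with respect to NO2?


rate ∝ [NO2]^n
3^n = 3 → n = 1
Order in NO2: 1

1


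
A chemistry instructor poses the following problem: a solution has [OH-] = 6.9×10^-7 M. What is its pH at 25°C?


pOH = -log10([OH-]) = -log10(6.9×10^-7)
= 7 - log10(6.9) = 6.16
pH = 14 - pOH = 14 - 6.16 = 7.84

7.84


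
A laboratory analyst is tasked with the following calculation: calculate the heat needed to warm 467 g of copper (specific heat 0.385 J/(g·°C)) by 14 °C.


q = mcΔT = 467 × 0.385 × 14
= 2517.13 J

2517.13 J


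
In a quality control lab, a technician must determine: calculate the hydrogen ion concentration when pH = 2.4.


[H+] = 10^(-pH) = 10^(-2.4)
= 3.98×10^-3 M

3.98×10^-3 M


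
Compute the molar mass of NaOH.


M(NaOH) = 1×22.99 + 1×16.0 + 1×1.008
= 22.99 + 16.0 + 1.01
= 40.0 g/mol

40.0 g/mol


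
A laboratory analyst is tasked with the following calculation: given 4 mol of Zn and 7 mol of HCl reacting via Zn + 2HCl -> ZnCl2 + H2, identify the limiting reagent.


Mole ratio available / coefficient:
  Zn: 4/1 = 4.000
  HCl: 7/2 = 3.500
Smaller ratio is limiting.

HCl


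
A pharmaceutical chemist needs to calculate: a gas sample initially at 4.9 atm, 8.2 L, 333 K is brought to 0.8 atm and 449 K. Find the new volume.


P1V1/T1 = P2V2/T2
V2 = P1V1T2/(T1P2)
= 4.9×8.2×449/(333×0.8)
= 67.721 L

67.721 L


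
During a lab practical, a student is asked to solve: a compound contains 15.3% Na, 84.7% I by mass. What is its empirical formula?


Assume 100 g sample. Moles of each element:
  Na: 15.3/22.99 = 0.666 mol
  I: 84.7/126.9 = 0.667 mol
Divide by smallest (0.666):
  Na: 0.666/0.666 = 1.0
  I: 0.667/0.666 = 1.0
Empirical formula: NaI

NaI


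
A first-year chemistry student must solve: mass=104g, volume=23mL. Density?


ρ = mass/volume
= 104/23
= 4.522 g/mL

4.522 g/mL


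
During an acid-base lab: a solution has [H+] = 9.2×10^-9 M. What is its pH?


pH = -log10([H+]) = -log10(9.2×10^-9)
= 9 - log10(9.2)
= 9 - 0.96
= 8.04

8.04


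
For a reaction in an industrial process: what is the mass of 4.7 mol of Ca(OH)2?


M(Ca(OH)2) = 74.1 g/mol
mass = n × M = 4.7 × 74.1 = 348.27 g

348.27 g


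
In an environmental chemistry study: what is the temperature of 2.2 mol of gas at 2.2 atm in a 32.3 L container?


PV = nRT  (R = 0.08206 L·atm/(mol·K))
T = PV/(nR) = 2.2×32.3/(2.2×0.08206)
= 71.06/0.180532
= 393.61 K

393.61 K


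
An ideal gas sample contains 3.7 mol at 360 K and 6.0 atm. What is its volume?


PV = nRT  (R = 0.08206 L·atm/(mol·K))
V = nRT/P = 3.7×0.08206×360/6.0
= 18.217 L

18.217 L


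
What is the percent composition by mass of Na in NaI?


M(NaI) = 1×22.99 + 1×126.9 = 149.89 g/mol
Mass of Na = 1 × 22.99 = 22.99 g/mol
% Na = 22.99/149.89 × 100 = 15.34%

15.34%


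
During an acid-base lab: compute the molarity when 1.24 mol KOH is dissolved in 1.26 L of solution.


M = n/V = 1.24/1.26 = 0.984 mol/L

0.984 M


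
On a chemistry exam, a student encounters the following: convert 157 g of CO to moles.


M(CO) = 28.01 g/mol
n = mass/M = 157/28.01 = 5.6051 mol

5.6051 mol


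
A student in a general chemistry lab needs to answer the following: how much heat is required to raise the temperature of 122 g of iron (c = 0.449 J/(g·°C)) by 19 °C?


q = mcΔT = 122 × 0.449 × 19
= 1040.78 J

1040.78 J


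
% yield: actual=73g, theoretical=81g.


% yield = actual/theoretical × 100
= 73/81 × 100
= 90.12%

90.12%


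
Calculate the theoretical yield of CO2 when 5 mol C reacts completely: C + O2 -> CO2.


Mole ratio CO2:C = 1:1
n(CO2) = 5 × 1/1 = 5.000 mol
mass = 5.000 × 44.01 = 220.05 g

220.05 g


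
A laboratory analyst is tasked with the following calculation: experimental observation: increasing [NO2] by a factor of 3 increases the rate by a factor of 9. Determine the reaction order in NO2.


rate ∝ [NO2]^n
3^n = 9 → n = 2
Order in NO2: 2

2


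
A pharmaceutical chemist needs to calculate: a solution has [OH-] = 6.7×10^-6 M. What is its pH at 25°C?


pOH = -log10([OH-]) = -log10(6.7×10^-6)
= 6 - log10(6.7) = 5.17
pH = 14 - pOH = 14 - 5.17 = 8.83

8.83


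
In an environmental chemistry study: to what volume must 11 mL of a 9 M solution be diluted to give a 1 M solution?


C1V1 = C2V2
9 × 11 = 1 × V2
V2 = 99/1 = 99.0 mL

99.0 mL


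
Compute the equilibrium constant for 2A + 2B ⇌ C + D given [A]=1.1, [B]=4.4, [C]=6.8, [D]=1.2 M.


Kc = [C][D]/([A]^2[B]^2)
= (6.8^1 × 1.2^1)/(1.1^2 × 4.4^2)
= 8.16/23.4256
= 0.3483

0.3483


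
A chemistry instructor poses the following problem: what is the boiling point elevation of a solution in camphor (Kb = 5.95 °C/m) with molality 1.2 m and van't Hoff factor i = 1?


ΔTb = Kb × m × i
= 5.95 × 1.2 × 1
= 7.14 °C

7.14 °C


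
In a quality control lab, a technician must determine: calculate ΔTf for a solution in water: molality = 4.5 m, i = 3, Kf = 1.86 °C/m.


ΔTf = Kf × m × i
= 1.86 × 4.5 × 3
= 25.11 °C

25.11 °C


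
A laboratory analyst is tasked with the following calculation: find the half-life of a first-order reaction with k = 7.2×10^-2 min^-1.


t½ = ln2/k = 0.693147/(7.2×10^-2 min^-1)
= 9.627 min

9.627 min


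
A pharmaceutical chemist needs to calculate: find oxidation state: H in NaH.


H with a metal (hydride): -1
Oxidation number: -1

-1


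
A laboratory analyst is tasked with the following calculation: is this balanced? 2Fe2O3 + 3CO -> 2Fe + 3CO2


Equation: 2Fe2O3 + 3CO -> 2Fe + 3CO2
Check atoms: C: 3=3, Fe: 4≠2, O: 9≠6
Not balanced

No, not balanced


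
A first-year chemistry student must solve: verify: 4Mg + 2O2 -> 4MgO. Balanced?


Equation: 4Mg + 2O2 -> 4MgO
Check atoms: Mg: 4=4, O: 4=4
Balanced

Yes, balanced


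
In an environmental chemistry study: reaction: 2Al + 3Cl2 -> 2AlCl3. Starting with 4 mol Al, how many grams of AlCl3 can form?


Mole ratio AlCl3:Al = 2:2
n(AlCl3) = 4 × 2/2 = 4.000 mol
mass = 4.000 × 133.33 = 533.32 g

533.32 g


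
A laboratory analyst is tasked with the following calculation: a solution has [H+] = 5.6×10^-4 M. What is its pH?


pH = -log10([H+]) = -log10(5.6×10^-4)
= 4 - log10(5.6)
= 4 - 0.75
= 3.25

3.25


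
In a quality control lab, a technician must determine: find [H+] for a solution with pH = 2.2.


[H+] = 10^(-pH) = 10^(-2.2)
= 6.31×10^-3 M

6.31×10^-3 M


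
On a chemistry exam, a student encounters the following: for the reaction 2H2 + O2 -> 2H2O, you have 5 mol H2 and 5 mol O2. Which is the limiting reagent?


Mole ratio available / coefficient:
  H2: 5/2 = 2.500
  O2: 5/1 = 5.000
Smaller ratio is limiting.

H2


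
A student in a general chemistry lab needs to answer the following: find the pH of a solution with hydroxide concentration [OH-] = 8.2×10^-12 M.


pOH = -log10([OH-]) = -log10(8.2×10^-12)
= 12 - log10(8.2) = 11.09
pH = 14 - pOH = 14 - 11.09 = 2.91

2.91


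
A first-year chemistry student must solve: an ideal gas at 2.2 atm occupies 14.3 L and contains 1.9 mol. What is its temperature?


PV = nRT  (R = 0.08206 L·atm/(mol·K))
T = PV/(nR) = 2.2×14.3/(1.9×0.08206)
= 31.46/0.155914
= 201.78 K

201.78 K


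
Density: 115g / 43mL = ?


ρ = mass/volume
= 115/43
= 2.674 g/mL

2.674 g/mL


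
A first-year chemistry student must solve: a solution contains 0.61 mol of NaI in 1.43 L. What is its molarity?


M = n/V = 0.61/1.43 = 0.427 mol/L

0.427 M


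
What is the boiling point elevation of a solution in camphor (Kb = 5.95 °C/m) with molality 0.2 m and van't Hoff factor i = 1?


ΔTb = Kb × m × i
= 5.95 × 0.2 × 1
= 1.19 °C

1.19 °C


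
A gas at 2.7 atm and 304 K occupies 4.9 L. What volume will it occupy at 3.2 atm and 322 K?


P1V1/T1 = P2V2/T2
V2 = P1V1T2/(T1P2)
= 2.7×4.9×322/(304×3.2)
= 4.379 L

4.379 L


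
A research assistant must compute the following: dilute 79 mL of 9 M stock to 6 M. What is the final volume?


C1V1 = C2V2
9 × 79 = 6 × V2
V2 = 711/6 = 118.5 mL

118.5 mL


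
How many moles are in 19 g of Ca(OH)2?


M(Ca(OH)2) = 74.1 g/mol
n = mass/M = 19/74.1 = 0.2564 mol

0.2564 mol


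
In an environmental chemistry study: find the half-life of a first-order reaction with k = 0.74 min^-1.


t½ = ln2/k = 0.693147/(0.74 min^-1)
= 0.9367 min

0.9367 min


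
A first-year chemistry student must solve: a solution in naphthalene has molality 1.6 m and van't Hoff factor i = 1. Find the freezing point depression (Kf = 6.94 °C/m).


ΔTf = Kf × m × i
= 6.94 × 1.6 × 1
= 11.104 °C

11.104 °C


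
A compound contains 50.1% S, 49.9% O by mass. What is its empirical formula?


Assume 100 g sample. Moles of each element:
  S: 50.1/32.07 = 1.562 mol
  O: 49.9/16.0 = 3.119 mol
Divide by smallest (1.562):
  S: 1.562/1.562 = 1.0
  O: 3.119/1.562 = 2.0
Empirical formula: SO2

SO2


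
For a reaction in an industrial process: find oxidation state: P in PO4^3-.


x + 4(-2) = -3, so x = +5
Oxidation number: +5

+5


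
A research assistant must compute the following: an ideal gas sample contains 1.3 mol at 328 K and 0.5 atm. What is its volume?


PV = nRT  (R = 0.08206 L·atm/(mol·K))
V = nRT/P = 1.3×0.08206×328/0.5
= 69.981 L

69.981 L


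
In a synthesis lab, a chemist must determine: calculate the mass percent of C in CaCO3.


M(CaCO3) = 1×40.08 + 1×12.01 + 3×16.0 = 100.09 g/mol
Mass of C = 1 × 12.01 = 12.01 g/mol
% C = 12.01/100.09 × 100 = 12.00%

12.00%


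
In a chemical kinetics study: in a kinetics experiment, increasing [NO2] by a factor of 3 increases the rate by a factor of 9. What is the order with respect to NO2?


rate ∝ [NO2]^n
3^n = 9 → n = 2
Order in NO2: 2

2
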